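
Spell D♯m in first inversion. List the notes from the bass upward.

F# A# D#

D♯m = D#–F#–A#; first inversion → third (F#) lowest.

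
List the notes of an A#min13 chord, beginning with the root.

A#min13: minor thirteenth on A#.
Root: A#
Minor 3rd (3rd): C#
Perfect 5th (5th): E#
Minor 7th (7th): G#
Major 9th (9th): B#
Perfect 11th (11th): D#
Major 13th (13th): F##

A#, C#, E#, G#, B#, D#, F##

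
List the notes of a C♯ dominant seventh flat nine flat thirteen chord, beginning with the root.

C-sharp – E-sharp – G-sharp – B – D – A

C♯ dominant seventh flat nine flat thirteen: dominant seventh flat nine flat thirteen on C-sharp.
- root: C-sharp
- major 3rd: E-sharp
- perfect 5th: G-sharp
- minor 7th: B
- minor 9th: D
- minor 13th: A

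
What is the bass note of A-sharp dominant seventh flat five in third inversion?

A-sharp dominant seventh flat five = A#–C##–E–G#. Third inversion → seventh in the bass = G#.

G#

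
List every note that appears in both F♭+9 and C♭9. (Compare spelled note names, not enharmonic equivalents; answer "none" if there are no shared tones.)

Gb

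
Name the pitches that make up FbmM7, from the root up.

F♭ – A𝄫 – C♭ – E♭

Root F♭, quality minor-major seventh:
F♭ — root
A𝄫 — minor 3rd
C♭ — perfect 5th
E♭ — major 7th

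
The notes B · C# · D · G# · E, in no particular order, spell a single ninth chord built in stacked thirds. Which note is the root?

Stacking in thirds gives C# – E – G# – B – D, so C# is the root — C# minor seventh flat nine.

C#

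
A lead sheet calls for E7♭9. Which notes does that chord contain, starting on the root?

Root E, quality dominant seventh flat nine:
root → E
3rd (major 3rd) → G#
5th (perfect 5th) → B
7th (minor 7th) → D
9th (minor 9th) → F

E G# B D F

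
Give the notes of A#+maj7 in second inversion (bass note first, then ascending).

E## – G## – A# – C##

In root position, A#+maj7 is A#–C##–E##–G##.
Second inversion puts the fifth (E##) in the bass.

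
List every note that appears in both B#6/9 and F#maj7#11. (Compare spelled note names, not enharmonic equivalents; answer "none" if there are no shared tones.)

B#

B#6/9 = B#, D##, F##, G##, C##.
F#maj7#11 = F#, A#, C#, E#, B#.
Shared: B#.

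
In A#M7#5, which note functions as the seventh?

A#M7#5 is built on A#; its 7th is a major 7th above the root.
A seventh above A uses the letter G, and the major 7th above A# is G##.

G##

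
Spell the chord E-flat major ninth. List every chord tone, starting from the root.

Eb – G – Bb – D – F

E-flat major ninth: major ninth on Eb.
Eb — root
G — major 3rd
Bb — perfect 5th
D — major 7th
F — major 9th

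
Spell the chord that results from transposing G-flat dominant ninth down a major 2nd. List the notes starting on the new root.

Transposed root: Gb → Fb (major 2nd down). So we spell Fb dominant ninth:
Fb — root
Ab — major 3rd
Cb — perfect 5th
Ebb — minor 7th
Gb — major 9th

Fb  Ab  Cb  Ebb  Gb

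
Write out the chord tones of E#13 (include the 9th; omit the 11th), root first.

Root E#, quality dominant thirteenth:
root → E#
3rd (major 3rd) → G##
5th (perfect 5th) → B#
7th (minor 7th) → D#
9th (major 9th) → F##
13th (major 13th) → C##

E# G## B# D# F## C##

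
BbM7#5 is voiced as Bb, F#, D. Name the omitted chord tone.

A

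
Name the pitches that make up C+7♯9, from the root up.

C, E, G#, Bb, D#

C+7♯9 is a dominant seventh sharp nine sharp five built on C.
Root: C
Major 3rd (3rd): E
Augmented 5th (5th): G#
Minor 7th (7th): Bb
Augmented 9th (9th): D#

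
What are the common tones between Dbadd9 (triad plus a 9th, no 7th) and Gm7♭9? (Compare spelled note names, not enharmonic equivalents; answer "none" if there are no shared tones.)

F, Ab

Dbadd9 = Db, F, Ab, Eb.
Gm7♭9 = G, Bb, D, F, Ab.
Shared: F, Ab.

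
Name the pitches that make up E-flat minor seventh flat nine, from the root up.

E-flat  G-flat  B-flat  D-flat  F-flat

E-flat minor seventh flat nine is a minor seventh flat nine built on E-flat.
- root: E-flat
- minor 3rd: G-flat
- perfect 5th: B-flat
- minor 7th: D-flat
- minor 9th: F-flat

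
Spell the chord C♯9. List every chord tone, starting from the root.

Root C#, quality dominant ninth:
root → C#
3rd (major 3rd) → E#
5th (perfect 5th) → G#
7th (minor 7th) → B
9th (major 9th) → D#

C# E# G# B D#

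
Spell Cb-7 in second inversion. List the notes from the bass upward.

In root position, Cb-7 is C♭–E𝄫–G♭–B𝄫.
Second inversion puts the fifth (G♭) in the bass.

G♭  B𝄫  C♭  E𝄫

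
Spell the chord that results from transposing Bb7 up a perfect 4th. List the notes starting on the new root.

Eb, G, Bb, Db

A perfect 4th up from Bb is Eb, so the new chord is Eb dominant seventh.
root → Eb
3rd (major 3rd) → G
5th (perfect 5th) → Bb
7th (minor 7th) → Db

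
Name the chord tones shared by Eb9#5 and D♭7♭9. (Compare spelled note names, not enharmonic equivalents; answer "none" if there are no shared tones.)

Db, F

Eb9#5: Eb G B Db F
D♭7♭9: Db F Ab Cb Ebb
Common to both → Db, F.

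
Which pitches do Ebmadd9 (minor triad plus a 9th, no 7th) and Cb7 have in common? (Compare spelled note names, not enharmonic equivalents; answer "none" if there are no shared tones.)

Eb  Gb

Ebmadd9: Eb Gb Bb F
Cb7: Cb Eb Gb Bbb
Common to both → Eb, Gb.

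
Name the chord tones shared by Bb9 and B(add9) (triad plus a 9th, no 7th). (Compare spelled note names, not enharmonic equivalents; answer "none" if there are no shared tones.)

none

Bb9: Bb D F Ab C
B(add9): B D# F# C#
Common to both → none.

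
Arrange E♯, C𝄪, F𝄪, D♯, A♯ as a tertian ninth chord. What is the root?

Arranged so that each adjacent pair is a third by letter name: D♯ – F𝄪 – A♯ – C𝄪 – E♯.
The bottom of that stack, D♯, is the root (this is D♯ major ninth).

D♯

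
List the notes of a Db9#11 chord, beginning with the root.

Db F Ab Cb Eb G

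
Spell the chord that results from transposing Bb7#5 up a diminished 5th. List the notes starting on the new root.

F♭ – A♭ – C – E𝄫

B♭ up a diminished 5th → F♭. New chord: F♭ augmented seventh.
F♭ — root
A♭ — major 3rd
C — augmented 5th
E𝄫 — minor 7th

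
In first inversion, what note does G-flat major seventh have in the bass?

B-flat

G-flat major seventh in root position is G-flat–B-flat–D-flat–F.
First inversion places the third in the bass, which is B-flat.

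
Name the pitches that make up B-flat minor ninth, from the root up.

Bb, Db, F, Ab, C

Root Bb, quality minor ninth:
Bb — root
Db — minor 3rd
F — perfect 5th
Ab — minor 7th
C — major 9th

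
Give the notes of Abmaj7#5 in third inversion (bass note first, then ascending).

Abmaj7#5 = Ab–C–E–G; third inversion → seventh (G) lowest.

G, Ab, C, E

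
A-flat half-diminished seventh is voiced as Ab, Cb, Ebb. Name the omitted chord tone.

Gb

The full A-flat half-diminished seventh chord is Ab, Cb, Ebb, Gb.
Comparing with the voicing, the minor 7th (7th) — Gb — is absent.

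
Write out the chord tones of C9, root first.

Root C, quality dominant ninth:
root → C
3rd (major 3rd) → E
5th (perfect 5th) → G
7th (minor 7th) → Bb
9th (major 9th) → D

C, E, G, Bb, D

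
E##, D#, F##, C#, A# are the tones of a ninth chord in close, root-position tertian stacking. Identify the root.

Stacking in thirds gives D# – F## – A# – C# – E##, so D# is the root — D# dominant seventh sharp nine.

D#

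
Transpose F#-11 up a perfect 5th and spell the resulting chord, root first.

F# up a perfect 5th → C#. New chord: C# minor eleventh.
Root: C#
Minor 3rd (3rd): E
Perfect 5th (5th): G#
Minor 7th (7th): B
Major 9th (9th): D#
Perfect 11th (11th): F#

C#  E  G#  B  D#  F#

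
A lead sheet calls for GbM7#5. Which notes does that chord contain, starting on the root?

Gb, Bb, D, F

Root Gb, quality augmented major seventh:
Gb — root
Bb — major 3rd
D — augmented 5th
F — major 7th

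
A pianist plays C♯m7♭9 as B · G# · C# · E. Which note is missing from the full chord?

C♯m7♭9 = C#, E, G#, B, D. The voicing lacks the 9th (minor 9th), D.

D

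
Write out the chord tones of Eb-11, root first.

Eb-11 is a minor eleventh built on Eb.
root → Eb
3rd (minor 3rd) → Gb
5th (perfect 5th) → Bb
7th (minor 7th) → Db
9th (major 9th) → F
11th (perfect 11th) → Ab

Eb Gb Bb Db F Ab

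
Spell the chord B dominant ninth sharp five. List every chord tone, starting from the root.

B dominant ninth sharp five is a dominant ninth sharp five built on B.
B — root
D-sharp — major 3rd
F-double-sharp — augmented 5th
A — minor 7th
C-sharp — major 9th

B  D-sharp  F-double-sharp  A  C-sharp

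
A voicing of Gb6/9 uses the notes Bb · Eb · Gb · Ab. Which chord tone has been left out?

Db

Gb6/9 = Gb, Bb, Db, Eb, Ab. The voicing lacks the 5th (perfect 5th), Db.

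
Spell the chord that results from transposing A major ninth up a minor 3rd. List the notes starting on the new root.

A minor 3rd up from A is C, so the new chord is C major ninth.
- root: C
- major 3rd: E
- perfect 5th: G
- major 7th: B
- major 9th: D

C E G B D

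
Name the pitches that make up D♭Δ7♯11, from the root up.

Root D♭, quality major seventh sharp eleven:
D♭ — root
F — major 3rd
A♭ — perfect 5th
C — major 7th
G — augmented 11th

D♭, F, A♭, C, G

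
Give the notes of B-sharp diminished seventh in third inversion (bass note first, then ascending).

B-sharp diminished seventh = B♯–D♯–F♯–A; third inversion → seventh (A) lowest.

A – B♯ – D♯ – F♯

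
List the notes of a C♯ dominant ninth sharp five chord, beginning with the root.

C-sharp E-sharp G-double-sharp B D-sharp

C♯ dominant ninth sharp five: dominant ninth sharp five on C-sharp.
- root: C-sharp
- major 3rd: E-sharp
- augmented 5th: G-double-sharp
- minor 7th: B
- major 9th: D-sharp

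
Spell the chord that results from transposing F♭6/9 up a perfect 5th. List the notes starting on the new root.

C♭ E♭ G♭ A♭ D♭

F♭ up a perfect 5th → C♭. New chord: C♭ six-nine.
root → C♭
3rd (major 3rd) → E♭
5th (perfect 5th) → G♭
6th (major 6th) → A♭
9th (major 9th) → D♭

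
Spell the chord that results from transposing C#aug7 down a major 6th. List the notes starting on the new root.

A major 6th down from C# is E, so the new chord is E augmented seventh.
Root: E
Major 3rd (3rd): G#
Augmented 5th (5th): B#
Minor 7th (7th): D

E – G# – B# – D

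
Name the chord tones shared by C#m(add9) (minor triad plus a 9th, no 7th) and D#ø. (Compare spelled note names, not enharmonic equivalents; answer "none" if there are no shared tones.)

C#m(add9) = C#, E, G#, D#.
D#ø = D#, F#, A, C#.
Shared: C#, D#.

C#, D#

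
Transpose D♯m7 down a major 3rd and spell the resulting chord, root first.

D# down a major 3rd → B. New chord: B minor seventh.
Root: B
Minor 3rd (3rd): D
Perfect 5th (5th): F#
Minor 7th (7th): A

B, D, F#, A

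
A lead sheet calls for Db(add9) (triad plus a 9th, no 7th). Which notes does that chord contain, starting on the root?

Db F Ab Eb

Db(add9) is an added-ninth built on Db.
root → Db
3rd (major 3rd) → F
5th (perfect 5th) → Ab
9th (major 9th) → Eb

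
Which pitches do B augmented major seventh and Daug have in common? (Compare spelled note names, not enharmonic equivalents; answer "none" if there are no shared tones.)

A#

B augmented major seventh = B, D#, F##, A#.
Daug = D, F#, A#.
Shared: A#.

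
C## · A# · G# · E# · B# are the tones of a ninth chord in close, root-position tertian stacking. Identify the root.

A#

Stacking in thirds gives A# – C## – E# – G# – B#, so A# is the root — A# dominant ninth.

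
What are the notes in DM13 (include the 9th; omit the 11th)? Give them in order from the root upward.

Root D, quality major thirteenth:
Root: D
Major 3rd (3rd): F#
Perfect 5th (5th): A
Major 7th (7th): C#
Major 9th (9th): E
Major 13th (13th): B

D, F#, A, C#, E, B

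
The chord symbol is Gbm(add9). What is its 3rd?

Bbb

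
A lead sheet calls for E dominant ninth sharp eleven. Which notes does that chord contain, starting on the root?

E – G# – B – D – F# – A#

E dominant ninth sharp eleven: dominant ninth sharp eleven on E.
Root: E
Major 3rd (3rd): G#
Perfect 5th (5th): B
Minor 7th (7th): D
Major 9th (9th): F#
Augmented 11th (11th): A#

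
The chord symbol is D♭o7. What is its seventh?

C𝄫

Root of D♭o7 = D♭. The 7th is a diminished 7th: D♭ up a diminished 7th → C𝄫.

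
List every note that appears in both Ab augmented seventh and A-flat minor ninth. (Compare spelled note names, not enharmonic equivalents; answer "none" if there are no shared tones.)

A-flat G-flat

Ab augmented seventh = A-flat, C, E, G-flat.
A-flat minor ninth = A-flat, C-flat, E-flat, G-flat, B-flat.
Shared: A-flat, G-flat.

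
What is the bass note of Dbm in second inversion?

Dbm in root position is Db–Fb–Ab.
Second inversion places the fifth in the bass, which is Ab.

Ab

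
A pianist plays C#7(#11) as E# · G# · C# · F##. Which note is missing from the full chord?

The full C#7(#11) chord is C#, E#, G#, B, F##.
Comparing with the voicing, the minor 7th (7th) — B — is absent.

B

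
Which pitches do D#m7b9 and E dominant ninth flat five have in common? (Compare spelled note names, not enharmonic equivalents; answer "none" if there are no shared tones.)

D#m7b9: D# F# A# C# E
E dominant ninth flat five: E G# Bb D F#
Common to both → F#, E.

F# – E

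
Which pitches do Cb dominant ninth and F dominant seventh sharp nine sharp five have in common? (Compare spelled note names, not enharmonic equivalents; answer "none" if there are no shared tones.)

Cb dominant ninth: C-flat E-flat G-flat B-double-flat D-flat
F dominant seventh sharp nine sharp five: F A C-sharp E-flat G-sharp
Common to both → E-flat.

E-flat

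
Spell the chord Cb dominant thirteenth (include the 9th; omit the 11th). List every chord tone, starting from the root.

Cb – Eb – Gb – Bbb – Db – Ab

Cb dominant thirteenth: dominant thirteenth on Cb.
- root: Cb
- major 3rd: Eb
- perfect 5th: Gb
- minor 7th: Bbb
- major 9th: Db
- major 13th: Ab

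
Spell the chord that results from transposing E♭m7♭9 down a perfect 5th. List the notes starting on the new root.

Ab – Cb – Eb – Gb – Bbb

A perfect 5th down from Eb is Ab, so the new chord is Ab minor seventh flat nine.
Ab — root
Cb — minor 3rd
Eb — perfect 5th
Gb — minor 7th
Bbb — minor 9th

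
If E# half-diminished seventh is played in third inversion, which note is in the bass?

E# half-diminished seventh in root position is E-sharp–G-sharp–B–D-sharp.
Third inversion places the seventh in the bass, which is D-sharp.

D-sharp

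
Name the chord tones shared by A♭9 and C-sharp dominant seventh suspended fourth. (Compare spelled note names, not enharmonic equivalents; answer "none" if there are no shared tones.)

none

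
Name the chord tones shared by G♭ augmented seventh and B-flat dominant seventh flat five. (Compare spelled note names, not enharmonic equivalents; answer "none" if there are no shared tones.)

B-flat, D, F-flat

G♭ augmented seventh = G-flat, B-flat, D, F-flat.
B-flat dominant seventh flat five = B-flat, D, F-flat, A-flat.
Shared: B-flat, D, F-flat.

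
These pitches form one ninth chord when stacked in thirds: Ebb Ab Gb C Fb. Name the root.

Fb

Arranged so that each adjacent pair is a third by letter name: Fb – Ab – C – Ebb – Gb.
The bottom of that stack, Fb, is the root (this is Fb dominant ninth sharp five).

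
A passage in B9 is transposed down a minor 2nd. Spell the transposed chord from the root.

Transposed root: B → A# (minor 2nd down). So we spell A# dominant ninth:
root → A#
3rd (major 3rd) → C##
5th (perfect 5th) → E#
7th (minor 7th) → G#
9th (major 9th) → B#

A# C## E# G# B#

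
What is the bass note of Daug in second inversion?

A#

Daug = D–F#–A#. Second inversion → fifth in the bass = A#.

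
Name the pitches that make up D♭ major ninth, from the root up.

Root D♭, quality major ninth:
root → D♭
3rd (major 3rd) → F
5th (perfect 5th) → A♭
7th (major 7th) → C
9th (major 9th) → E♭

D♭  F  A♭  C  E♭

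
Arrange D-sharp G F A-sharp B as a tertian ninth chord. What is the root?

G

Stacking in thirds gives G – B – D-sharp – F – A-sharp, so G is the root — G dominant seventh sharp nine sharp five.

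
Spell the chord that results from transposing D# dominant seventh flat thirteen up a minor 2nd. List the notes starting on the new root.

Transposed root: D# → E (minor 2nd up). So we spell E dominant seventh flat thirteen:
E — root
G# — major 3rd
B — perfect 5th
D — minor 7th
C — minor 13th

E, G#, B, D, C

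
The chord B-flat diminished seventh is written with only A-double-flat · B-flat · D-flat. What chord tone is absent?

F-flat

The full B-flat diminished seventh chord is B-flat, D-flat, F-flat, A-double-flat.
Comparing with the voicing, the diminished 5th (5th) — F-flat — is absent.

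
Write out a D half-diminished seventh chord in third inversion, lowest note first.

C, D, F, A-flat

D half-diminished seventh = D–F–A-flat–C; third inversion → seventh (C) lowest.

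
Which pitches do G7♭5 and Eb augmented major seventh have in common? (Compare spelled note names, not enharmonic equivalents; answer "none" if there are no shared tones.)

G – B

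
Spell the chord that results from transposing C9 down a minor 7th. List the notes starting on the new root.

D, F#, A, C, E

Transposed root: C → D (minor 7th down). So we spell D dominant ninth:
root → D
3rd (major 3rd) → F#
5th (perfect 5th) → A
7th (minor 7th) → C
9th (major 9th) → E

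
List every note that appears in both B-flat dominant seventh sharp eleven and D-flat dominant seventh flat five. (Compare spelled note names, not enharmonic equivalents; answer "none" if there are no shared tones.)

F

B-flat dominant seventh sharp eleven = B-flat, D, F, A-flat, E.
D-flat dominant seventh flat five = D-flat, F, A-double-flat, C-flat.
Shared: F.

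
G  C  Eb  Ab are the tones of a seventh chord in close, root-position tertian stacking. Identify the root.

Ab

Stacking in thirds gives Ab – C – Eb – G, so Ab is the root — Ab major seventh.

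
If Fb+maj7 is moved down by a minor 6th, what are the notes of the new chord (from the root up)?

F♭ down a minor 6th → A♭. New chord: A♭ augmented major seventh.
root → A♭
3rd (major 3rd) → C
5th (augmented 5th) → E
7th (major 7th) → G

A♭  C  E  G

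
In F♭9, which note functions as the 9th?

Root of F♭9 = Fb. The 9th is a major 9th: Fb up a major 9th → Gb.

Gb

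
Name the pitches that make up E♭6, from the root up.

Eb G Bb C

Root Eb, quality major sixth:
root → Eb
3rd (major 3rd) → G
5th (perfect 5th) → Bb
6th (major 6th) → C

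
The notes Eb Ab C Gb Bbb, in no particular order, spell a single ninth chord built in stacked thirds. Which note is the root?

Arranged so that each adjacent pair is a third by letter name: Ab – C – Eb – Gb – Bbb.
The bottom of that stack, Ab, is the root (this is Ab dominant seventh flat nine).

Ab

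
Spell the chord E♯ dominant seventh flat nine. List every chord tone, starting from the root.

E#, G##, B#, D#, F#

Root E#, quality dominant seventh flat nine:
E# — root
G## — major 3rd
B# — perfect 5th
D# — minor 7th
F# — minor 9th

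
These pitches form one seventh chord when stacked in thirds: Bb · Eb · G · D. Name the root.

Eb

Stacking in thirds gives Eb – G – Bb – D, so Eb is the root — Eb major seventh.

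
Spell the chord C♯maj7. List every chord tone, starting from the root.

C♯maj7: major seventh on C#.
C# — root
E# — major 3rd
G# — perfect 5th
B# — major 7th

C#, E#, G#, B#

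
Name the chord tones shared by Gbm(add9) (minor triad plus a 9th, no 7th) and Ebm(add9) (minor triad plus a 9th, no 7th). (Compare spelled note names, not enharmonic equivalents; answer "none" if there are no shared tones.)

Gb

Gbm(add9) = Gb, Bbb, Db, Ab.
Ebm(add9) = Eb, Gb, Bb, F.
Shared: Gb.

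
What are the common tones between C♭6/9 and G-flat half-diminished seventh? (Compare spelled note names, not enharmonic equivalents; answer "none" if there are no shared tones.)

C♭6/9: Cb Eb Gb Ab Db
G-flat half-diminished seventh: Gb Bbb Dbb Fb
Common to both → Gb.

Gb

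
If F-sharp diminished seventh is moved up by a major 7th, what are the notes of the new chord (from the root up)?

A major 7th up from F-sharp is E-sharp, so the new chord is E-sharp diminished seventh.
root → E-sharp
3rd (minor 3rd) → G-sharp
5th (diminished 5th) → B
7th (diminished 7th) → D

E-sharp, G-sharp, B, D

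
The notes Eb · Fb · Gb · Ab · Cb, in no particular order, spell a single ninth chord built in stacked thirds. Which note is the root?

Fb

Stacking in thirds gives Fb – Ab – Cb – Eb – Gb, so Fb is the root — Fb major ninth.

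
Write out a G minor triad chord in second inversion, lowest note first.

D G B-flat

In root position, G minor triad is G–B-flat–D.
Second inversion puts the fifth (D) in the bass.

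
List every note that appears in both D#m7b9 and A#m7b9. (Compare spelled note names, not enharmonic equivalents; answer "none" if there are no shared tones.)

A#, C#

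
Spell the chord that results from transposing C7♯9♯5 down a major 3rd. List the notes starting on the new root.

A♭ C E G♭ B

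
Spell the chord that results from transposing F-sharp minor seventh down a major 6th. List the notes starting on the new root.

A, C, E, G

A major 6th down from F-sharp is A, so the new chord is A minor seventh.
- root: A
- minor 3rd: C
- perfect 5th: E
- minor 7th: G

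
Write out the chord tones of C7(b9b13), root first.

C7(b9b13) is a dominant seventh flat nine flat thirteen built on C.
- root: C
- major 3rd: E
- perfect 5th: G
- minor 7th: Bb
- minor 9th: Db
- minor 13th: Ab

C E G Bb Db Ab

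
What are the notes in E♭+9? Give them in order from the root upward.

Eb G B Db F

E♭+9 is a dominant ninth sharp five built on Eb.
- root: Eb
- major 3rd: G
- augmented 5th: B
- minor 7th: Db
- major 9th: F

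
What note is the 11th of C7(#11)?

C7(#11) is built on C; its 11th is an augmented 11th above the root.
A fourth above C uses the letter F, and the augmented 11th above C is F♯.

F♯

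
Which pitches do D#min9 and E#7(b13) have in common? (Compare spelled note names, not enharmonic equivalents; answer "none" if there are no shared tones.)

D#, C#, E#

D#min9: D# F# A# C# E#
E#7(b13): E# G## B# D# C#
Common to both → D#, C#, E#.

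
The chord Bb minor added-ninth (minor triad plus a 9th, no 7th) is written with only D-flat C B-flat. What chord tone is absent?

Bb minor added-ninth = B-flat, D-flat, F, C. The voicing lacks the 5th (perfect 5th), F.

F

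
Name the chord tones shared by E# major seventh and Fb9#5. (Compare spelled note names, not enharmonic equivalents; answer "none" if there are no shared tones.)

none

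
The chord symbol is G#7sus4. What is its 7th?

F#

Root of G#7sus4 = G#. The 7th is a minor 7th: G# up a minor 7th → F#.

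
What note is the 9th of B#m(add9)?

B#m(add9) is built on B#; its 9th is a major 9th above the root.
A second above B uses the letter C, and the major 9th above B# is C##.

C##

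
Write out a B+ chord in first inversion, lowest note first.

B+ = B–D#–F##; first inversion → third (D#) lowest.

D# F## B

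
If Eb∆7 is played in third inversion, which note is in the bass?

D

Eb∆7 = E♭–G–B♭–D. Third inversion → seventh in the bass = D.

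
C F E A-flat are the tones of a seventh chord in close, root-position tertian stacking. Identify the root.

F

Arranged so that each adjacent pair is a third by letter name: F – A-flat – C – E.
The bottom of that stack, F, is the root (this is F minor-major seventh).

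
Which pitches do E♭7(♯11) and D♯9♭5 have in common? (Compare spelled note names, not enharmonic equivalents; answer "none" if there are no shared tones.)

A

E♭7(♯11): E♭ G B♭ D♭ A
D♯9♭5: D♯ F𝄪 A C♯ E♯
Common to both → A.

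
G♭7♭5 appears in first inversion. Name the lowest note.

G♭7♭5 = G♭–B♭–D𝄫–F♭. First inversion → third in the bass = B♭.

B♭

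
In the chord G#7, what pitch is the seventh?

G#7 is built on G#; its 7th is a minor 7th above the root.
A seventh above G uses the letter F, and the minor 7th above G# is F#.

F#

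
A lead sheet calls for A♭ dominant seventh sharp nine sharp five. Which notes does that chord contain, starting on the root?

A-flat – C – E – G-flat – B

Root A-flat, quality dominant seventh sharp nine sharp five:
- root: A-flat
- major 3rd: C
- augmented 5th: E
- minor 7th: G-flat
- augmented 9th: B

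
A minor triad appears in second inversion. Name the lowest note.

A minor triad = A–C–E. Second inversion → fifth in the bass = E.

E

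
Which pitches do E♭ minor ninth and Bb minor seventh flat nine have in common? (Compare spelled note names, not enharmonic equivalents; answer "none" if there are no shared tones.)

E♭ minor ninth: E♭ G♭ B♭ D♭ F
Bb minor seventh flat nine: B♭ D♭ F A♭ C♭
Common to both → B♭, D♭, F.

B♭, D♭, F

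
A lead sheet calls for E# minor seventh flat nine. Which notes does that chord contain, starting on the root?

E# minor seventh flat nine is a minor seventh flat nine built on E-sharp.
Root: E-sharp
Minor 3rd (3rd): G-sharp
Perfect 5th (5th): B-sharp
Minor 7th (7th): D-sharp
Minor 9th (9th): F-sharp

E-sharp – G-sharp – B-sharp – D-sharp – F-sharp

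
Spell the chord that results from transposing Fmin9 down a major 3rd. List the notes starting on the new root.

D♭, F♭, A♭, C♭, E♭

Transposed root: F → D♭ (major 3rd down). So we spell D♭ minor ninth:
D♭ — root
F♭ — minor 3rd
A♭ — perfect 5th
C♭ — minor 7th
E♭ — major 9th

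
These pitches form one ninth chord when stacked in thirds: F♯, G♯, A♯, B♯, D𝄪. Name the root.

Arranged so that each adjacent pair is a third by letter name: G♯ – B♯ – D𝄪 – F♯ – A♯.
The bottom of that stack, G♯, is the root (this is G♯ dominant ninth sharp five).

G♯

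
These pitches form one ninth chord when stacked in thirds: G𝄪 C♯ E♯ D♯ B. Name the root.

Stacking in thirds gives C♯ – E♯ – G𝄪 – B – D♯, so C♯ is the root — C♯ dominant ninth sharp five.

C♯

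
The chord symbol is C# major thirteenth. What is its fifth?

C# major thirteenth is built on C#; its 5th is a perfect 5th above the root.
A fifth above C uses the letter G, and the perfect 5th above C# is G#.

G#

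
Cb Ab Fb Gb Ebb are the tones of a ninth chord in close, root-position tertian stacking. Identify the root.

Arranged so that each adjacent pair is a third by letter name: Fb – Ab – Cb – Ebb – Gb.
The bottom of that stack, Fb, is the root (this is Fb dominant ninth).

Fb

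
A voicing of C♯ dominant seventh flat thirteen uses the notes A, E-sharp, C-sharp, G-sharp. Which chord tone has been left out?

C♯ dominant seventh flat thirteen = C-sharp, E-sharp, G-sharp, B, A. The voicing lacks the 7th (minor 7th), B.

B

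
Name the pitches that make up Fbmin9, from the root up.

Fb  Abb  Cb  Ebb  Gb

Fbmin9: minor ninth on Fb.
Root: Fb
Minor 3rd (3rd): Abb
Perfect 5th (5th): Cb
Minor 7th (7th): Ebb
Major 9th (9th): Gb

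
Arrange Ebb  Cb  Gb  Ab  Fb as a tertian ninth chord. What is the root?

Fb

Stacking in thirds gives Fb – Ab – Cb – Ebb – Gb, so Fb is the root — Fb dominant ninth.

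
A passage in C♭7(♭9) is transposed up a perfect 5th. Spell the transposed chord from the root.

Gb  Bb  Db  Fb  Abb

A perfect 5th up from Cb is Gb, so the new chord is Gb dominant seventh flat nine.
root → Gb
3rd (major 3rd) → Bb
5th (perfect 5th) → Db
7th (minor 7th) → Fb
9th (minor 9th) → Abb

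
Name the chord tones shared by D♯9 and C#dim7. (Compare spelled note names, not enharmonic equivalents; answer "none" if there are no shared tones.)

D♯9: D# F## A# C# E#
C#dim7: C# E G Bb
Common to both → C#.

C#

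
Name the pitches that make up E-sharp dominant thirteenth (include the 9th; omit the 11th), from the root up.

E-sharp, G-double-sharp, B-sharp, D-sharp, F-double-sharp, C-double-sharp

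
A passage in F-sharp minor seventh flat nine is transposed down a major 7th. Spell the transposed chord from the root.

G  Bb  D  F  Ab

A major 7th down from F# is G, so the new chord is G minor seventh flat nine.
Root: G
Minor 3rd (3rd): Bb
Perfect 5th (5th): D
Minor 7th (7th): F
Minor 9th (9th): Ab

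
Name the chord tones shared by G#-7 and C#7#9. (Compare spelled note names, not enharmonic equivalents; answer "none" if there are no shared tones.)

G#-7: G# B D# F#
C#7#9: C# E# G# B D##
Common to both → G#, B.

G#  B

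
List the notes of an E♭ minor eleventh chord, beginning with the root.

E♭ minor eleventh: minor eleventh on E-flat.
- root: E-flat
- minor 3rd: G-flat
- perfect 5th: B-flat
- minor 7th: D-flat
- major 9th: F
- perfect 11th: A-flat

E-flat G-flat B-flat D-flat F A-flat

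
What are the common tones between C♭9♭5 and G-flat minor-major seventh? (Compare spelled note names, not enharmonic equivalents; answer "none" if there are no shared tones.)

C♭9♭5: Cb Eb Gbb Bbb Db
G-flat minor-major seventh: Gb Bbb Db F
Common to both → Bbb, Db.

Bbb Db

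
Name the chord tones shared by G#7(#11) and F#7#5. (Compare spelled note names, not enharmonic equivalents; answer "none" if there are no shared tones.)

G#7(#11) = G#, B#, D#, F#, C##.
F#7#5 = F#, A#, C##, E.
Shared: F#, C##.

F#  C##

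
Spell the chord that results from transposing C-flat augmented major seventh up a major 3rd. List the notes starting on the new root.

E-flat – G – B – D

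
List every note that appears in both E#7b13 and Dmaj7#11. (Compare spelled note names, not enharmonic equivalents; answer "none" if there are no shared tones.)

C#

E#7b13 = E#, G##, B#, D#, C#.
Dmaj7#11 = D, F#, A, C#, G#.
Shared: C#.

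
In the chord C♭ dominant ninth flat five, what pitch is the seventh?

Bbb

Root of C♭ dominant ninth flat five = Cb. The 7th is a minor 7th: Cb up a minor 7th → Bbb.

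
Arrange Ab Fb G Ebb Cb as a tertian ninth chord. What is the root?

Stacking in thirds gives Fb – Ab – Cb – Ebb – G, so Fb is the root — Fb dominant seventh sharp nine.

Fb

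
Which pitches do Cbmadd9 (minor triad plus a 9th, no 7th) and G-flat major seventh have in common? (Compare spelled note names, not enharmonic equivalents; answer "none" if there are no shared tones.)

Cbmadd9 = C♭, E𝄫, G♭, D♭.
G-flat major seventh = G♭, B♭, D♭, F.
Shared: G♭, D♭.

G♭ – D♭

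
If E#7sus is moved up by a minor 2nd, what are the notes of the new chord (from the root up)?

F#  B  C#  E

E# up a minor 2nd → F#. New chord: F# dominant seventh suspended fourth.
- root: F#
- perfect 4th: B
- perfect 5th: C#
- minor 7th: E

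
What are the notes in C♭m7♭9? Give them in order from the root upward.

Cb – Ebb – Gb – Bbb – Dbb

C♭m7♭9: minor seventh flat nine on Cb.
Root: Cb
Minor 3rd (3rd): Ebb
Perfect 5th (5th): Gb
Minor 7th (7th): Bbb
Minor 9th (9th): Dbb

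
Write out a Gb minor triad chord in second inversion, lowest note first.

Db Gb Bbb

In root position, Gb minor triad is Gb–Bbb–Db.
Second inversion puts the fifth (Db) in the bass.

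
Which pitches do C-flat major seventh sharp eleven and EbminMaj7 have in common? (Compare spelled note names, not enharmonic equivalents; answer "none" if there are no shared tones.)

C-flat major seventh sharp eleven: C♭ E♭ G♭ B♭ F
EbminMaj7: E♭ G♭ B♭ D
Common to both → E♭, G♭, B♭.

E♭  G♭  B♭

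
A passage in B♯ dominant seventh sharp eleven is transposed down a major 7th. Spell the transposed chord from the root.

A major 7th down from B-sharp is C-sharp, so the new chord is C-sharp dominant seventh sharp eleven.
root → C-sharp
3rd (major 3rd) → E-sharp
5th (perfect 5th) → G-sharp
7th (minor 7th) → B
11th (augmented 11th) → F-double-sharp

C-sharp – E-sharp – G-sharp – B – F-double-sharp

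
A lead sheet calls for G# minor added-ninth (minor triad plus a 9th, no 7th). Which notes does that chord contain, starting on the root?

G# minor added-ninth is a minor added-ninth built on G-sharp.
Root: G-sharp
Minor 3rd (3rd): B
Perfect 5th (5th): D-sharp
Major 9th (9th): A-sharp

G-sharp B D-sharp A-sharp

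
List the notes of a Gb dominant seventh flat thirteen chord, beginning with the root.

G♭ B♭ D♭ F♭ E𝄫

Root G♭, quality dominant seventh flat thirteen:
- root: G♭
- major 3rd: B♭
- perfect 5th: D♭
- minor 7th: F♭
- minor 13th: E𝄫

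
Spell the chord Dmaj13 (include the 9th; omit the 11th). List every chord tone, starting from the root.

Dmaj13: major thirteenth on D.
- root: D
- major 3rd: F♯
- perfect 5th: A
- major 7th: C♯
- major 9th: E
- major 13th: B

D – F♯ – A – C♯ – E – B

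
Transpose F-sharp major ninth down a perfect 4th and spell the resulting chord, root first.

C-sharp – E-sharp – G-sharp – B-sharp – D-sharp

Transposed root: F-sharp → C-sharp (perfect 4th down). So we spell C-sharp major ninth:
root → C-sharp
3rd (major 3rd) → E-sharp
5th (perfect 5th) → G-sharp
7th (major 7th) → B-sharp
9th (major 9th) → D-sharp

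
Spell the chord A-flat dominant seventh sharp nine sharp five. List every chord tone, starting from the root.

A-flat dominant seventh sharp nine sharp five is a dominant seventh sharp nine sharp five built on Ab.
root → Ab
3rd (major 3rd) → C
5th (augmented 5th) → E
7th (minor 7th) → Gb
9th (augmented 9th) → B

Ab – C – E – Gb – B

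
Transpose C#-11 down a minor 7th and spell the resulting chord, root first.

D# F# A# C# E# G#

Transposed root: C# → D# (minor 7th down). So we spell D# minor eleventh:
- root: D#
- minor 3rd: F#
- perfect 5th: A#
- minor 7th: C#
- major 9th: E#
- perfect 11th: G#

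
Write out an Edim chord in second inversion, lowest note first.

In root position, Edim is E–G–Bb.
Second inversion puts the fifth (Bb) in the bass.

Bb, E, G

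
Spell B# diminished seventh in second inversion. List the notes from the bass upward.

F-sharp, A, B-sharp, D-sharp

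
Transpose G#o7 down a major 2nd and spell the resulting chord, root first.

F♯ – A – C – E♭

G♯ down a major 2nd → F♯. New chord: F♯ diminished seventh.
Root: F♯
Minor 3rd (3rd): A
Diminished 5th (5th): C
Diminished 7th (7th): E♭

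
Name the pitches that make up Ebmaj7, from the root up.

Eb, G, Bb, D

Ebmaj7: major seventh on Eb.
root → Eb
3rd (major 3rd) → G
5th (perfect 5th) → Bb
7th (major 7th) → D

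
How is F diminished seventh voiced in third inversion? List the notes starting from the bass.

Ebb – F – Ab – Cb

F diminished seventh = F–Ab–Cb–Ebb; third inversion → seventh (Ebb) lowest.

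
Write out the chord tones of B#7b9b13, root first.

B# D## F## A# C# G#

Root B#, quality dominant seventh flat nine flat thirteen:
Root: B#
Major 3rd (3rd): D##
Perfect 5th (5th): F##
Minor 7th (7th): A#
Minor 9th (9th): C#
Minor 13th (13th): G#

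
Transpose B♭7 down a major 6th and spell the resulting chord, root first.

Transposed root: Bb → Db (major 6th down). So we spell Db dominant seventh:
- root: Db
- major 3rd: F
- perfect 5th: Ab
- minor 7th: Cb

Db  F  Ab  Cb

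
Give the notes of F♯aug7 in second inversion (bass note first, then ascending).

C##  E  F#  A#

F♯aug7 = F#–A#–C##–E; second inversion → fifth (C##) lowest.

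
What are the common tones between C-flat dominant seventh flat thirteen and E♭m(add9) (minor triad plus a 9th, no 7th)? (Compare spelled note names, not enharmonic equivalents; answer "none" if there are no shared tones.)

Eb, Gb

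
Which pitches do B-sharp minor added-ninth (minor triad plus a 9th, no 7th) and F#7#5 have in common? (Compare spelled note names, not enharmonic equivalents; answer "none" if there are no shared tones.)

C𝄪

B-sharp minor added-ninth: B♯ D♯ F𝄪 C𝄪
F#7#5: F♯ A♯ C𝄪 E
Common to both → C𝄪.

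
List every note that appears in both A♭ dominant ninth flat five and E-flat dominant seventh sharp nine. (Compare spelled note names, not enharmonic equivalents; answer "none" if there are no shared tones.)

Bb

A♭ dominant ninth flat five: Ab C Ebb Gb Bb
E-flat dominant seventh sharp nine: Eb G Bb Db F#
Common to both → Bb.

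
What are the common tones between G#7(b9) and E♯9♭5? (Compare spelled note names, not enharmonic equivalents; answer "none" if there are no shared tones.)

G#7(b9) = G#, B#, D#, F#, A.
E♯9♭5 = E#, G##, B, D#, F##.
Shared: D#.

D#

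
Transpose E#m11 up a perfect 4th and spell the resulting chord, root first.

A♯ C♯ E♯ G♯ B♯ D♯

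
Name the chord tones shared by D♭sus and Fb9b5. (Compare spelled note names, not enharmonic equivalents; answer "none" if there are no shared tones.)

D♭sus = Db, Gb, Ab.
Fb9b5 = Fb, Ab, Cbb, Ebb, Gb.
Shared: Gb, Ab.

Gb, Ab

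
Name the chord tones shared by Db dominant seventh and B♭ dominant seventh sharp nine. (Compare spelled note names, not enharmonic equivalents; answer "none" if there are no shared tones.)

Db dominant seventh: D-flat F A-flat C-flat
B♭ dominant seventh sharp nine: B-flat D F A-flat C-sharp
Common to both → F, A-flat.

F  A-flat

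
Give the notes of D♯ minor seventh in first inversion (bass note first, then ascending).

D♯ minor seventh = D-sharp–F-sharp–A-sharp–C-sharp; first inversion → third (F-sharp) lowest.

F-sharp – A-sharp – C-sharp – D-sharp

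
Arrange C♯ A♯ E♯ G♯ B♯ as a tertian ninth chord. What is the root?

Arranged so that each adjacent pair is a third by letter name: A♯ – C♯ – E♯ – G♯ – B♯.
The bottom of that stack, A♯, is the root (this is A♯ minor ninth).

A♯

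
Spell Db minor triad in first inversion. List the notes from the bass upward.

Db minor triad = D-flat–F-flat–A-flat; first inversion → third (F-flat) lowest.

F-flat – A-flat – D-flat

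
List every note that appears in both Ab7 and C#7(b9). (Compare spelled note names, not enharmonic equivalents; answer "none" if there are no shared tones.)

none

Ab7: Ab C Eb Gb
C#7(b9): C# E# G# B D
Common to both → none.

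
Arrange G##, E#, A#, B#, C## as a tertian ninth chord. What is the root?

A#

Stacking in thirds gives A# – C## – E# – G## – B#, so A# is the root — A# major ninth.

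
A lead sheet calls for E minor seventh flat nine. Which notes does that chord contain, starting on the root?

E – G – B – D – F

E minor seventh flat nine: minor seventh flat nine on E.
root → E
3rd (minor 3rd) → G
5th (perfect 5th) → B
7th (minor 7th) → D
9th (minor 9th) → F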